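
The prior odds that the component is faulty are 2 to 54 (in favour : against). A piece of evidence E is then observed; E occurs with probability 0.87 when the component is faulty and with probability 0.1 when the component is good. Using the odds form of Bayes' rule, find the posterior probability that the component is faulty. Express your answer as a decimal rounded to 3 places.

Prior odds = 2/54 = 0.037037.
Likelihood ratio for E = 0.87/0.1 = 8.7000.
Posterior odds = prior odds × LR = 0.32222.
Posterior probability = odds/(1+odds) = 0.32222/1.3222 = 0.244.

Posterior probability ≈ 0.244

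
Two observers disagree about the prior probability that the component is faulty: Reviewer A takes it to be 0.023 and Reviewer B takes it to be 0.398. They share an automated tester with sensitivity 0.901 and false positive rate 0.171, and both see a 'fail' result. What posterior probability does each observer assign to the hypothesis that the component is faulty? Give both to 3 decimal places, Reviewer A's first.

The likelihood ratio for a 'fail' result is 0.901/0.171 = 5.2690.
Reviewer A: prior odds 0.023/0.977 = 0.023541; posterior odds 0.12404; posterior probability 0.110.
Reviewer B: prior odds 0.398/0.602 = 0.66113; posterior odds 3.4835; posterior probability 0.777.

Reviewer A: 0.110; Reviewer B: 0.777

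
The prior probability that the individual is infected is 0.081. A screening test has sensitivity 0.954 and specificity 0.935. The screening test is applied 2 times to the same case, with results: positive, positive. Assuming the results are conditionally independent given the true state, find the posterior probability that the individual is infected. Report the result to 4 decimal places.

Let H be the event that the individual is infected; start with P(H) = 0.081. P('positive'|H) = 0.954, P('positive'|¬H) = 0.065.
Update on result 1 ('positive'): P(H) ← 0.954·0.0810 / (0.954·0.0810 + 0.065·0.9190) = 0.077274/0.13701 = 0.5640.
Update on result 2 ('positive'): P(H) ← 0.954·0.5640 / (0.954·0.5640 + 0.065·0.4360) = 0.53806/0.56640 = 0.9500.

Posterior P(H) ≈ 0.9500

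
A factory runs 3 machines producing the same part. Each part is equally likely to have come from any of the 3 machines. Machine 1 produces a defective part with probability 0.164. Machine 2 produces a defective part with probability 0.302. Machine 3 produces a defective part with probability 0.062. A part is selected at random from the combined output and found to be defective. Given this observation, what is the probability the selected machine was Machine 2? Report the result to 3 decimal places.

Posterior probability ≈ 0.572

Tabulate prior·likelihood by source: [1] prior 0.333333, lik 0.164, product 0.05467; [2] prior 0.333333, lik 0.302, product 0.1007; [3] prior 0.333333, lik 0.062, product 0.02067.
Normalizing constant = 0.17600; the posterior for Machine 2 is its product over the sum, 0.1007/0.17600 = 0.572.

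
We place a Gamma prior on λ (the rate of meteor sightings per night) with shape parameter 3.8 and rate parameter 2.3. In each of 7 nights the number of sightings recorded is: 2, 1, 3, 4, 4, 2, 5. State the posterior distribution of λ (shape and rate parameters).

Posterior: Gamma(shape=24.8, rate=9.3)

The Poisson likelihood adds the total count to the shape and the number of exposure periods to the rate. Here ∑xᵢ = 21 and n = 7, so shape 3.8→24.8 and rate 2.3→9.3.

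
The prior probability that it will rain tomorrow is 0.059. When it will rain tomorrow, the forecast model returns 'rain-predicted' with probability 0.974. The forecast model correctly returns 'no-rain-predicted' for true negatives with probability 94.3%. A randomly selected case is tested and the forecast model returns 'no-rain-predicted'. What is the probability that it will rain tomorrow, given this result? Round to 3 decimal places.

P(H | E) ≈ 0.002

Write H for 'it will rain tomorrow'. Prior odds H:¬H = 0.059/0.941 = 0.062699. For the 'no-rain-predicted' outcome, the likelihood ratio is 0.026/0.943 = 0.027572.
Posterior odds = 0.062699 × 0.027572 = 0.0017287, so P(H|E) = 0.0017287/(1+0.0017287) = 0.002.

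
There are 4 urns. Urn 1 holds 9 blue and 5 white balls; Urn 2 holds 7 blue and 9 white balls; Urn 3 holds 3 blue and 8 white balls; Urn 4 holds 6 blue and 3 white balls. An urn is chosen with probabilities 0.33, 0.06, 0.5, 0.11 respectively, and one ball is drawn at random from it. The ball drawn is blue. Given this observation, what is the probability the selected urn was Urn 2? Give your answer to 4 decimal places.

P(blue|Urn 1) = 0.6429; P(blue|Urn 2) = 0.4375; P(blue|Urn 3) = 0.2727; P(blue|Urn 4) = 0.6667.
Prior × likelihood for each source: 0.33·0.6429=0.2121, 0.06·0.4375=0.02625, 0.5·0.2727=0.1364, 0.11·0.6667=0.07333. Summing gives P(blue) = 0.44809.
P(Urn 2 | blue) = 0.02625 / 0.44809 = 0.0586.

Posterior probability ≈ 0.0586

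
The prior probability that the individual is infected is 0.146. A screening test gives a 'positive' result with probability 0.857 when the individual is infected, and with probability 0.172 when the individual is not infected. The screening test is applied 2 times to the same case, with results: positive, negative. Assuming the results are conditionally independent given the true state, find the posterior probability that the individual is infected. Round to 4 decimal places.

Posterior P(H) ≈ 0.1282

With H the event that the individual is infected, the joint likelihood of the observed sequence is P(data|H) = 0.857·0.143 = 0.12255 and P(data|¬H) = 0.172·0.828 = 0.14242.
Bayes: P(H|data) = 0.146·0.12255 / (0.146·0.12255 + 0.854·0.14242) = 0.017892/0.13952 = 0.1282.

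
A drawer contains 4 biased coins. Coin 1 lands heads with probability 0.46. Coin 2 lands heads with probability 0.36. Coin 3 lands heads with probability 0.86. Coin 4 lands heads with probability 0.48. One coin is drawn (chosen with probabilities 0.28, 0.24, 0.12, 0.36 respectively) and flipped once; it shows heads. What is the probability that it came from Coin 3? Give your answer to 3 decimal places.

Posterior probability ≈ 0.210

P(heads|C1) = 0.46; P(heads|C2) = 0.36; P(heads|C3) = 0.86; P(heads|C4) = 0.48.
Prior × likelihood for each source: 0.28·0.46=0.1288, 0.24·0.36=0.08640, 0.12·0.86=0.1032, 0.36·0.48=0.1728. Summing gives P(heads) = 0.49120.
P(Coin 3 | heads) = 0.1032 / 0.49120 = 0.210.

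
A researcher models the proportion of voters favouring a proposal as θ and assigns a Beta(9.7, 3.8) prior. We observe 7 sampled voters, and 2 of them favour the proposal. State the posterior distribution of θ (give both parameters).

The binomial likelihood is conjugate to the Beta prior: with 2 successes and 5 failures, the posterior is Beta(9.7+2, 3.8+5) = Beta(11.7, 8.8).

Posterior: Beta(11.7, 8.8)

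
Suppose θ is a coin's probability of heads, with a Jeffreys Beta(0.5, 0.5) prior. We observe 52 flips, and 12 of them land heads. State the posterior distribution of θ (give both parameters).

The binomial likelihood is conjugate to the Beta prior: with 12 successes and 40 failures, the posterior is Beta(0.5+12, 0.5+40) = Beta(12.5, 40.5).

Posterior: Beta(12.5, 40.5)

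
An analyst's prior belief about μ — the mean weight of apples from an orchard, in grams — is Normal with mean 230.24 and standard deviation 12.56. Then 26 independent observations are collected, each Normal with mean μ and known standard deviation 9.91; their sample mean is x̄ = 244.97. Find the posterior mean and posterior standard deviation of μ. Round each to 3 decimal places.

Posterior mean ≈ 244.626; posterior SD ≈ 1.921

With known σ, the Normal prior is conjugate. Weight on the data is w = (n/σ²)/(n/σ² + 1/τ₀²) = 0.264744/(0.264744+0.00633900) = 0.97662.
Posterior mean = w·x̄ + (1−w)·μ₀ = 0.97662·244.97 + 0.023384·230.24 = 244.626. Posterior variance = 1/(0.264744+0.00633900) = 3.68891, so SD = 1.921.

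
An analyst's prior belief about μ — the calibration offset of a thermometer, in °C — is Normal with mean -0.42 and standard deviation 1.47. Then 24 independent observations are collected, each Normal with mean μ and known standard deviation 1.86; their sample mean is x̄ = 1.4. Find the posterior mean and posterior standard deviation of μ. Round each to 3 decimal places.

Prior precision 1/τ₀² = 1/1.47² = 0.462770; data precision n/σ² = 24/1.86² = 6.93722.
Posterior precision = 0.462770 + 6.93722 = 7.39999, giving posterior SD = 1/√7.39999 = 0.368.
Posterior mean = (0.462770·-0.42 + 6.93722·1.4) / 7.39999 = 1.286.

Posterior mean ≈ 1.286; posterior SD ≈ 0.368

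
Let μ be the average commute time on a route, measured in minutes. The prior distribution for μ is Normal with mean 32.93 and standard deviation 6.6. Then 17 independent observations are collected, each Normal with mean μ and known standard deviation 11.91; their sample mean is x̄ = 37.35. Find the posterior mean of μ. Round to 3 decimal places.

Posterior mean ≈ 36.639

With known σ, the Normal prior is conjugate. Weight on the data is w = (n/σ²)/(n/σ² + 1/τ₀²) = 0.119847/(0.119847+0.0229568) = 0.83924.
Posterior mean = w·x̄ + (1−w)·μ₀ = 0.83924·37.35 + 0.16076·32.93 = 36.639.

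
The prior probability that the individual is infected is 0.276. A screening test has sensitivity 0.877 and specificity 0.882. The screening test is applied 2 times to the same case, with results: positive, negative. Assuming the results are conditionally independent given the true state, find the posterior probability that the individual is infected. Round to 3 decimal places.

With H the event that the individual is infected, the joint likelihood of the observed sequence is P(data|H) = 0.877·0.123 = 0.10787 and P(data|¬H) = 0.118·0.882 = 0.10408.
Bayes: P(H|data) = 0.276·0.10787 / (0.276·0.10787 + 0.724·0.10408) = 0.029772/0.10512 = 0.2832.

Posterior P(H) ≈ 0.283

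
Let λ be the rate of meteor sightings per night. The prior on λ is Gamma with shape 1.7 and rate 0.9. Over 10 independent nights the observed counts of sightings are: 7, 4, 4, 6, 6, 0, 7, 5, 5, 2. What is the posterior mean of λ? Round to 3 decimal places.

The Poisson likelihood adds the total count to the shape and the number of exposure periods to the rate. Here ∑xᵢ = 46 and n = 10, so shape 1.7→47.7 and rate 0.9→10.9.
Posterior mean = shape/rate = 47.7/10.9 = 4.376.

Posterior mean ≈ 4.376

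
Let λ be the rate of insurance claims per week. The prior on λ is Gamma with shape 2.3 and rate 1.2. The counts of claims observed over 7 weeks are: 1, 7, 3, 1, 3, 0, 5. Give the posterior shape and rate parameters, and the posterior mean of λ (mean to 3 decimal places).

Posterior: Gamma(shape=22.3, rate=8.2); mean ≈ 2.720

Total count ∑xᵢ = 20 over n = 7 weeks.
Gamma is conjugate to the Poisson likelihood: posterior is Gamma(shape = 2.3+20 = 22.3, rate = 1.2+7 = 8.2).
E[λ | data] = 22.3/8.2 = 2.720.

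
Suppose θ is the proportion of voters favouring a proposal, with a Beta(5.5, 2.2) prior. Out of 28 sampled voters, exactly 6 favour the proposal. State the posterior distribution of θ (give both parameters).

Posterior: Beta(11.5, 24.2)

Observing 6 successes and 22 failures updates Beta(5.5, 2.2) by adding the success and failure counts to the two shape parameters: α = 5.5+6 = 11.5, β = 2.2+22 = 24.2.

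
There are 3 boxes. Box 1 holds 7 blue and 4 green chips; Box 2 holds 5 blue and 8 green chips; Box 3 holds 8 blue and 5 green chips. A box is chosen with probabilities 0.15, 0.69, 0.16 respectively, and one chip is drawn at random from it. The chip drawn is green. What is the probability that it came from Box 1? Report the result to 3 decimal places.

Posterior probability ≈ 0.101

Tabulate prior·likelihood by source: [1] prior 0.15, lik 0.3636, product 0.05455; [2] prior 0.69, lik 0.6154, product 0.4246; [3] prior 0.16, lik 0.3846, product 0.06154.
Normalizing constant = 0.54070; the posterior for Box 1 is its product over the sum, 0.05455/0.54070 = 0.101.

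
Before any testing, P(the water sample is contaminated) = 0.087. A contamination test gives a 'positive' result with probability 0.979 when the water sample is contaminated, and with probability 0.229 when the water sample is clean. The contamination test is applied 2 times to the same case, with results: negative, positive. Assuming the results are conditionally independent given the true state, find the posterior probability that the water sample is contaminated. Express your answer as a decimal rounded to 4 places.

Posterior P(H) ≈ 0.0110

With H the event that the water sample is contaminated, the joint likelihood of the observed sequence is P(data|H) = 0.021·0.979 = 0.020559 and P(data|¬H) = 0.771·0.229 = 0.17656.
Bayes: P(H|data) = 0.087·0.020559 / (0.087·0.020559 + 0.913·0.17656) = 0.0017886/0.16299 = 0.0110.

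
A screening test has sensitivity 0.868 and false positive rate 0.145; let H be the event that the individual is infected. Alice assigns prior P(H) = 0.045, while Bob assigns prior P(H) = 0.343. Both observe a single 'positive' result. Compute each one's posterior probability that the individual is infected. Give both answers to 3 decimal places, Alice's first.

P('+'|H) = 0.868, P('+'|¬H) = 0.145.
Alice: numerator 0.868·0.045 = 0.039060; evidence = 0.039060+0.145·0.955 = 0.17753; posterior = 0.220.
Bob: numerator 0.868·0.343 = 0.29772; evidence = 0.29772+0.145·0.657 = 0.39299; posterior = 0.758.

Alice: 0.220; Bob: 0.758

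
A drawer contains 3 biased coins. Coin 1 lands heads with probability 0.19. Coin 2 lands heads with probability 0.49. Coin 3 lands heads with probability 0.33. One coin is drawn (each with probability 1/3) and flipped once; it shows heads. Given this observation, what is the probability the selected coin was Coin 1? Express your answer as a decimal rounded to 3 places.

P(heads|C1) = 0.19; P(heads|C2) = 0.49; P(heads|C3) = 0.33.
Prior × likelihood for each source: 0.333333·0.19=0.06333, 0.333333·0.49=0.1633, 0.333333·0.33=0.1100. Summing gives P(heads) = 0.33667.
P(Coin 1 | heads) = 0.06333 / 0.33667 = 0.188.

Posterior probability ≈ 0.188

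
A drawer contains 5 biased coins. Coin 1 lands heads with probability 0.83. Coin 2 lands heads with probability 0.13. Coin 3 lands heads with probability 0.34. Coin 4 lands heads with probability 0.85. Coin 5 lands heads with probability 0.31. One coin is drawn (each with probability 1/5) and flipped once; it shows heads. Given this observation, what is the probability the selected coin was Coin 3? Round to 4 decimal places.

Posterior probability ≈ 0.1382

P(heads|C1) = 0.83; P(heads|C2) = 0.13; P(heads|C3) = 0.34; P(heads|C4) = 0.85; P(heads|C5) = 0.31.
Prior × likelihood for each source: 0.2·0.83=0.1660, 0.2·0.13=0.02600, 0.2·0.34=0.06800, 0.2·0.85=0.1700, 0.2·0.31=0.06200. Summing gives P(heads) = 0.49200.
P(Coin 3 | heads) = 0.06800 / 0.49200 = 0.1382.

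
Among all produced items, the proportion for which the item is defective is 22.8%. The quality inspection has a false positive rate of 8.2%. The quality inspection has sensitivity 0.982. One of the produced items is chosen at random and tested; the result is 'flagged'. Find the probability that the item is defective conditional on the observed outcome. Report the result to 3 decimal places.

P(H | E) ≈ 0.780

Let H be the event that the item is defective. P(H) = 0.228, so P(¬H) = 0.772. With E the 'flagged' result, P(E|H) = 0.982 and P(E|¬H) = 0.082.
P(E) = 0.982·0.228 + 0.082·0.772 = 0.22390 + 0.063304 = 0.28720.
By Bayes' theorem, P(H|E) = 0.22390 / 0.28720 = 0.780.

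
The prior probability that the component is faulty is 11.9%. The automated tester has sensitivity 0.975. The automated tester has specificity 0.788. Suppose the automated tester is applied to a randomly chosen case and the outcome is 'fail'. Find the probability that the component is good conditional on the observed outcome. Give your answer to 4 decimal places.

P(¬H | E) ≈ 0.6168

Let H be the event that the component is faulty. P(H) = 0.119, so P(¬H) = 0.881. With E the 'fail' result, P(E|H) = 0.975 and P(E|¬H) = 0.212.
P(E) = 0.975·0.119 + 0.212·0.881 = 0.11602 + 0.18677 = 0.30280.
By Bayes' theorem, P(H|E) = 0.11602 / 0.30280 = 0.3832. Hence P(¬H|E) = 1 − 0.3832 = 0.6168.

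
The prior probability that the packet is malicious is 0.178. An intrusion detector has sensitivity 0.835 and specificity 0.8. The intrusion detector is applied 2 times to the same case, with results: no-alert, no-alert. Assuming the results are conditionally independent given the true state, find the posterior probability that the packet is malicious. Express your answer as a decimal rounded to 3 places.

Posterior P(H) ≈ 0.009

Let H be the event that the packet is malicious; start with P(H) = 0.178. P('alert'|H) = 0.835, P('alert'|¬H) = 0.2.
Update on result 1 ('no-alert'): P(H) ← 0.165·0.1780 / (0.165·0.1780 + 0.8·0.8220) = 0.029370/0.68697 = 0.0428.
Update on result 2 ('no-alert'): P(H) ← 0.165·0.0428 / (0.165·0.0428 + 0.8·0.9572) = 0.0070542/0.77285 = 0.0091.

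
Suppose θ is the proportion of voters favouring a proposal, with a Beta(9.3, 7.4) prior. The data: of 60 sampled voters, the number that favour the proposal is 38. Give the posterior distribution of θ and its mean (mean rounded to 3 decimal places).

Observing 38 successes and 22 failures updates Beta(9.3, 7.4) by adding the success and failure counts to the two shape parameters: α = 9.3+38 = 47.3, β = 7.4+22 = 29.4.
Posterior mean = α/(α+β) = 47.3/76.7 = 0.617.

Posterior: Beta(47.3, 29.4); mean ≈ 0.617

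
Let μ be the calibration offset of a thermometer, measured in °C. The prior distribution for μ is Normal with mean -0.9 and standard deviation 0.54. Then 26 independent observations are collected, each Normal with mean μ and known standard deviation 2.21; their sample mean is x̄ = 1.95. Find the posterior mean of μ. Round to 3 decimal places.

Posterior mean ≈ 0.833

Prior precision 1/τ₀² = 1/0.54² = 3.42936; data precision n/σ² = 26/2.21² = 5.32340.
Posterior precision = 3.42936 + 5.32340 = 8.75275.
Posterior mean = (3.42936·-0.9 + 5.32340·1.95) / 8.75275 = 0.833.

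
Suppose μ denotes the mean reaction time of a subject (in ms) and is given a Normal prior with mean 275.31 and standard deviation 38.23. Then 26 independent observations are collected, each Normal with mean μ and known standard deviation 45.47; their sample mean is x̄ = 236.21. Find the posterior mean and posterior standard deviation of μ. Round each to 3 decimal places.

Prior precision 1/τ₀² = 1/38.23² = 0.00068421; data precision n/σ² = 26/45.47² = 0.0125754.
Posterior precision = 0.00068421 + 0.0125754 = 0.0132597, giving posterior SD = 1/√0.0132597 = 8.684.
Posterior mean = (0.00068421·275.31 + 0.0125754·236.21) / 0.0132597 = 238.228.

Posterior mean ≈ 238.228; posterior SD ≈ 8.684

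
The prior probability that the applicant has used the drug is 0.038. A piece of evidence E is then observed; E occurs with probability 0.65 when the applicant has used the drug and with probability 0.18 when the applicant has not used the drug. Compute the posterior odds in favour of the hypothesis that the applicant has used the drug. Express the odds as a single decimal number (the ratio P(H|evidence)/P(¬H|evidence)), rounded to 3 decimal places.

Prior odds = 0.038/(1−0.038) = 0.039501.
Likelihood ratio for E = 0.65/0.18 = 3.6111.
Posterior odds = prior odds × LR = 0.14264.

Posterior odds ≈ 0.143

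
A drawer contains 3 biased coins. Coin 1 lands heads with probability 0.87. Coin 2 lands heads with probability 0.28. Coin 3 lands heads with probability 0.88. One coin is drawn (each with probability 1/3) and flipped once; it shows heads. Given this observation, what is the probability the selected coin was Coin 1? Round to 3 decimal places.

Tabulate prior·likelihood by source: [1] prior 0.333333, lik 0.87, product 0.2900; [2] prior 0.333333, lik 0.28, product 0.09333; [3] prior 0.333333, lik 0.88, product 0.2933.
Normalizing constant = 0.67667; the posterior for Coin 1 is its product over the sum, 0.2900/0.67667 = 0.429.

Posterior probability ≈ 0.429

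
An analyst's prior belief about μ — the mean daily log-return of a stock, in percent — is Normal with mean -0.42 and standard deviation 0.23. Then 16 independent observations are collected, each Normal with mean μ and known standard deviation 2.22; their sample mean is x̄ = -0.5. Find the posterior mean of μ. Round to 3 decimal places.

Posterior mean ≈ -0.432

With known σ, the Normal prior is conjugate. Weight on the data is w = (n/σ²)/(n/σ² + 1/τ₀²) = 3.24649/(3.24649+18.9036) = 0.14657.
Posterior mean = w·x̄ + (1−w)·μ₀ = 0.14657·-0.5 + 0.85343·-0.42 = -0.432.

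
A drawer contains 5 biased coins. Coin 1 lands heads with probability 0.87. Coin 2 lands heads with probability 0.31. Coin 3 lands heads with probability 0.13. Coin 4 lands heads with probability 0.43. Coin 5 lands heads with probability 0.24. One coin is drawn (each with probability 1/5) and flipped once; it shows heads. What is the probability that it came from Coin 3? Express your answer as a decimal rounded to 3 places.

Tabulate prior·likelihood by source: [1] prior 0.2, lik 0.87, product 0.1740; [2] prior 0.2, lik 0.31, product 0.06200; [3] prior 0.2, lik 0.13, product 0.02600; [4] prior 0.2, lik 0.43, product 0.08600; [5] prior 0.2, lik 0.24, product 0.04800.
Normalizing constant = 0.39600; the posterior for Coin 3 is its product over the sum, 0.02600/0.39600 = 0.066.

Posterior probability ≈ 0.066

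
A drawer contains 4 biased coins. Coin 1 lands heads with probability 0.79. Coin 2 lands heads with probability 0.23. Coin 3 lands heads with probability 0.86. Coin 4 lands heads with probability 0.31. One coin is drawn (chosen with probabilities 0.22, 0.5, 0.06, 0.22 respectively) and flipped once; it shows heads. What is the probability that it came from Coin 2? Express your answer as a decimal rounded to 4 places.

Posterior probability ≈ 0.2814

Tabulate prior·likelihood by source: [1] prior 0.22, lik 0.79, product 0.1738; [2] prior 0.5, lik 0.23, product 0.1150; [3] prior 0.06, lik 0.86, product 0.05160; [4] prior 0.22, lik 0.31, product 0.06820.
Normalizing constant = 0.40860; the posterior for Coin 2 is its product over the sum, 0.1150/0.40860 = 0.2814.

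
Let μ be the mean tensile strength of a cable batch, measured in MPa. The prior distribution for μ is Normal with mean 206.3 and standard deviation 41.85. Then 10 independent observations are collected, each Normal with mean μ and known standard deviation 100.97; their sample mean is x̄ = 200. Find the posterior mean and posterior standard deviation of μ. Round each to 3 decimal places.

Posterior mean ≈ 202.318; posterior SD ≈ 25.385

Prior precision 1/τ₀² = 1/41.85² = 0.00057096; data precision n/σ² = 10/100.97² = 0.00098088.
Posterior precision = 0.00057096 + 0.00098088 = 0.00155184, giving posterior SD = 1/√0.00155184 = 25.385.
Posterior mean = (0.00057096·206.3 + 0.00098088·200) / 0.00155184 = 202.318.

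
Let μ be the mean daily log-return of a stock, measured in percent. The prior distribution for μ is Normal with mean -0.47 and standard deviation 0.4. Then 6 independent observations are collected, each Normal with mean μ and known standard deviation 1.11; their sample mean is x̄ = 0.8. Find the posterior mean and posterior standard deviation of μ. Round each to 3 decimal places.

Prior precision 1/τ₀² = 1/0.4² = 6.25000; data precision n/σ² = 6/1.11² = 4.86973.
Posterior precision = 6.25000 + 4.86973 = 11.1197, giving posterior SD = 1/√11.1197 = 0.300.
Posterior mean = (6.25000·-0.47 + 4.86973·0.8) / 11.1197 = 0.086.

Posterior mean ≈ 0.086; posterior SD ≈ 0.300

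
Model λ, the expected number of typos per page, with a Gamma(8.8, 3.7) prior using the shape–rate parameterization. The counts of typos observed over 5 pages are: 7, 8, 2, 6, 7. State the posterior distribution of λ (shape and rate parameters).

The Poisson likelihood adds the total count to the shape and the number of exposure periods to the rate. Here ∑xᵢ = 30 and n = 5, so shape 8.8→38.8 and rate 3.7→8.7.

Posterior: Gamma(shape=38.8, rate=8.7)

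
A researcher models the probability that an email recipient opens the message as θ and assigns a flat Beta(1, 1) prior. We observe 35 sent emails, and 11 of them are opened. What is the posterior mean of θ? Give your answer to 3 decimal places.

Posterior mean ≈ 0.324

Observing 11 successes and 24 failures updates Beta(1, 1) by adding the success and failure counts to the two shape parameters: α = 1+11 = 12, β = 1+24 = 25.
E[θ | data] = 12/(12+25) = 0.324.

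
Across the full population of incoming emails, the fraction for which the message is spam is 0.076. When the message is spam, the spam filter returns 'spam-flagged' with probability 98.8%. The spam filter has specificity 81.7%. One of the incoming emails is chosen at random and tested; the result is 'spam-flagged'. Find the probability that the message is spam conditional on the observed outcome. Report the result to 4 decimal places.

Write H for 'the message is spam'. Prior odds H:¬H = 0.076/0.924 = 0.082251. For the 'spam-flagged' outcome, the likelihood ratio is 0.988/0.183 = 5.3989.
Posterior odds = 0.082251 × 5.3989 = 0.44407, so P(H|E) = 0.44407/(1+0.44407) = 0.3075.

P(H | E) ≈ 0.3075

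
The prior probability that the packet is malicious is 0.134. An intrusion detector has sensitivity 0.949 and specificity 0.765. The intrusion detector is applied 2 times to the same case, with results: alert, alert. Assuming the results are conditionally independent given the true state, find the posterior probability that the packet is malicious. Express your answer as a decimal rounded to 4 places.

With H the event that the packet is malicious, the joint likelihood of the observed sequence is P(data|H) = 0.949·0.949 = 0.90060 and P(data|¬H) = 0.235·0.235 = 0.055225.
Bayes: P(H|data) = 0.134·0.90060 / (0.134·0.90060 + 0.866·0.055225) = 0.12068/0.16851 = 0.7162.

Posterior P(H) ≈ 0.7162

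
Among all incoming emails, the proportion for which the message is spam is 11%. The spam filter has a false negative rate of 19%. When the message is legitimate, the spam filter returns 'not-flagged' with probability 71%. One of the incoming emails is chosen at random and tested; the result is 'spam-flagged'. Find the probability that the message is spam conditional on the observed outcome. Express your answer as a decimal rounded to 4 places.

P(H | E) ≈ 0.2566

Write H for 'the message is spam'. Prior odds H:¬H = 0.11/0.89 = 0.12360. For the 'spam-flagged' outcome, the likelihood ratio is 0.81/0.29 = 2.7931.
Posterior odds = 0.12360 × 2.7931 = 0.34522, so P(H|E) = 0.34522/(1+0.34522) = 0.2566.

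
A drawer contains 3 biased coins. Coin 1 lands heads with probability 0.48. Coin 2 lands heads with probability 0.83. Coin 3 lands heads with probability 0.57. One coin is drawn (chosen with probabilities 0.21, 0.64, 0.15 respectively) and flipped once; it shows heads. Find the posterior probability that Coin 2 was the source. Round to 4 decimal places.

Posterior probability ≈ 0.7403

Tabulate prior·likelihood by source: [1] prior 0.21, lik 0.48, product 0.1008; [2] prior 0.64, lik 0.83, product 0.5312; [3] prior 0.15, lik 0.57, product 0.08550.
Normalizing constant = 0.71750; the posterior for Coin 2 is its product over the sum, 0.5312/0.71750 = 0.7403.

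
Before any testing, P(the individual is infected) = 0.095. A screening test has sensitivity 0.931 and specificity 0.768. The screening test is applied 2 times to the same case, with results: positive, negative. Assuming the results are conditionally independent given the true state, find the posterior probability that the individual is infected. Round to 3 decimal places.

Let H be the event that the individual is infected; start with P(H) = 0.095. P('positive'|H) = 0.931, P('positive'|¬H) = 0.232.
Update on result 1 ('positive'): P(H) ← 0.931·0.0950 / (0.931·0.0950 + 0.232·0.9050) = 0.088445/0.29841 = 0.2964.
Update on result 2 ('negative'): P(H) ← 0.069·0.2964 / (0.069·0.2964 + 0.768·0.7036) = 0.020451/0.56082 = 0.0365.

Posterior P(H) ≈ 0.036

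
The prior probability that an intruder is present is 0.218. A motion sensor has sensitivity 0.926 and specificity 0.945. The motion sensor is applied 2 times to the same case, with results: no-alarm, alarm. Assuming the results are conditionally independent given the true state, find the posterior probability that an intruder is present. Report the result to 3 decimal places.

With H the event that an intruder is present, the joint likelihood of the observed sequence is P(data|H) = 0.074·0.926 = 0.068524 and P(data|¬H) = 0.945·0.055 = 0.051975.
Bayes: P(H|data) = 0.218·0.068524 / (0.218·0.068524 + 0.782·0.051975) = 0.014938/0.055583 = 0.2688.

Posterior P(H) ≈ 0.269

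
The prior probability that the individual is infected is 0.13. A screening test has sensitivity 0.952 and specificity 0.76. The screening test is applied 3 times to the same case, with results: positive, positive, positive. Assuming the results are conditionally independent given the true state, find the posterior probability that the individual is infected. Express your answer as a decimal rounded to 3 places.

Let H be the event that the individual is infected; start with P(H) = 0.13. P('positive'|H) = 0.952, P('positive'|¬H) = 0.24.
Update on result 1 ('positive'): P(H) ← 0.952·0.1300 / (0.952·0.1300 + 0.24·0.8700) = 0.12376/0.33256 = 0.3721.
Update on result 2 ('positive'): P(H) ← 0.952·0.3721 / (0.952·0.3721 + 0.24·0.6279) = 0.35428/0.50497 = 0.7016.
Update on result 3 ('positive'): P(H) ← 0.952·0.7016 / (0.952·0.7016 + 0.24·0.2984) = 0.66792/0.73953 = 0.9032.

Posterior P(H) ≈ 0.903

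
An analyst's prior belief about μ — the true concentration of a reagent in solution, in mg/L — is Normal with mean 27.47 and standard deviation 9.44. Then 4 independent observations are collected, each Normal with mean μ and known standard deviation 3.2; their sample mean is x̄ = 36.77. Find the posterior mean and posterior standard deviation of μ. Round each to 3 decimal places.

Posterior mean ≈ 36.510; posterior SD ≈ 1.578

Prior precision 1/τ₀² = 1/9.44² = 0.0112216; data precision n/σ² = 4/3.2² = 0.390625.
Posterior precision = 0.0112216 + 0.390625 = 0.401847, giving posterior SD = 1/√0.401847 = 1.578.
Posterior mean = (0.0112216·27.47 + 0.390625·36.77) / 0.401847 = 36.510.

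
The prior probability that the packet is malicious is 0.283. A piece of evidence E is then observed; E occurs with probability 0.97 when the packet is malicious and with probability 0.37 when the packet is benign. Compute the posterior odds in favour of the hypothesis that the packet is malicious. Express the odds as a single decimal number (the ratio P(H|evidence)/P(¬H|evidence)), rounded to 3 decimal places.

Prior odds = 0.283/(1−0.283) = 0.39470.
Likelihood ratio for E = 0.97/0.37 = 2.6216.
Posterior odds = prior odds × LR = 1.0348.

Posterior odds ≈ 1.035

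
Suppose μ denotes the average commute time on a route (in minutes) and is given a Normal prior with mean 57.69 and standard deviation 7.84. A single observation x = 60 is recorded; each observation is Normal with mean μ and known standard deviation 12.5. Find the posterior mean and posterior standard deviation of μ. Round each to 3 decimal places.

Prior precision 1/τ₀² = 1/7.84² = 0.0162693; data precision n/σ² = 1/12.5² = 0.00640000.
Posterior precision = 0.0162693 + 0.00640000 = 0.0226693, giving posterior SD = 1/√0.0226693 = 6.642.
Posterior mean = (0.0162693·57.69 + 0.00640000·60) / 0.0226693 = 58.342.

Posterior mean ≈ 58.342; posterior SD ≈ 6.642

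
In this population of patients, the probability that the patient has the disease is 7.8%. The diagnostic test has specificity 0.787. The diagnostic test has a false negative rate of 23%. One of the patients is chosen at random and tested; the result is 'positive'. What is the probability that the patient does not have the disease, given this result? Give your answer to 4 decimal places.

Let H be the event that the patient has the disease. P(H) = 0.078, so P(¬H) = 0.922. With E the 'positive' result, P(E|H) = 0.77 and P(E|¬H) = 0.213.
P(E) = 0.77·0.078 + 0.213·0.922 = 0.060060 + 0.19639 = 0.25645.
By Bayes' theorem, P(H|E) = 0.060060 / 0.25645 = 0.2342. Hence P(¬H|E) = 1 − 0.2342 = 0.7658.

P(¬H | E) ≈ 0.7658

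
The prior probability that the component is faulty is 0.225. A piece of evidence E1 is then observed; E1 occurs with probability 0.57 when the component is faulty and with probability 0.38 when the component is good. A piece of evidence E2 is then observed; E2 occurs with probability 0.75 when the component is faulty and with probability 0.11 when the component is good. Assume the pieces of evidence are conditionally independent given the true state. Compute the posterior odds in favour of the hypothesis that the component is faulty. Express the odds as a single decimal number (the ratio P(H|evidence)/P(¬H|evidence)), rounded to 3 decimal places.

Posterior odds ≈ 2.969

Prior odds = 0.225/(1−0.225) = 0.29032. In log-odds, ln(0.29032) = -1.2368.
Add log likelihood ratios: ln(1.5000) + ln(6.8182) = 2.3251.
Posterior log-odds = 1.0883, so posterior odds = exp(1.0883) = 2.9692.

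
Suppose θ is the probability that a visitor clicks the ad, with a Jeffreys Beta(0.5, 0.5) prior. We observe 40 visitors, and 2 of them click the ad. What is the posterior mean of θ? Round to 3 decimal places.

Posterior mean ≈ 0.061

The binomial likelihood is conjugate to the Beta prior: with 2 successes and 38 failures, the posterior is Beta(0.5+2, 0.5+38) = Beta(2.5, 38.5).
Posterior mean = α/(α+β) = 2.5/41 = 0.061.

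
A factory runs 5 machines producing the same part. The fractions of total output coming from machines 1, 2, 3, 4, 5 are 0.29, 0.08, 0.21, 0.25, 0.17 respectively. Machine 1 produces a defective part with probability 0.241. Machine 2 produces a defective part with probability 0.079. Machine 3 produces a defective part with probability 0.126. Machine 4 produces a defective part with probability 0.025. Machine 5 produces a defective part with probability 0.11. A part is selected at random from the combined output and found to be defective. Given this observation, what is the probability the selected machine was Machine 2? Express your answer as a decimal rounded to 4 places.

P(defective|M1) = 0.241; P(defective|M2) = 0.079; P(defective|M3) = 0.126; P(defective|M4) = 0.025; P(defective|M5) = 0.11.
Prior × likelihood for each source: 0.29·0.241=0.06989, 0.08·0.079=0.006320, 0.21·0.126=0.02646, 0.25·0.025=0.006250, 0.17·0.11=0.01870. Summing gives P(defective) = 0.12762.
P(Machine 2 | defective) = 0.006320 / 0.12762 = 0.0495.

Posterior probability ≈ 0.0495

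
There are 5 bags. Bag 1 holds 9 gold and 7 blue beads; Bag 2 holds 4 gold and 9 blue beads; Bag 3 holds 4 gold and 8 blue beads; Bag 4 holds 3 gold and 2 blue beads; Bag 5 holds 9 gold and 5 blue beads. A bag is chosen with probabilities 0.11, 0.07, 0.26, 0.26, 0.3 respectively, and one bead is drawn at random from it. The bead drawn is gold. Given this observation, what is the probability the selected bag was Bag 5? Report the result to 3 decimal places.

Posterior probability ≈ 0.372

P(gold|Bag 1) = 0.5625; P(gold|Bag 2) = 0.3077; P(gold|Bag 3) = 0.3333; P(gold|Bag 4) = 0.6; P(gold|Bag 5) = 0.6429.
Prior × likelihood for each source: 0.11·0.5625=0.06187, 0.07·0.3077=0.02154, 0.26·0.3333=0.08667, 0.26·0.6=0.1560, 0.3·0.6429=0.1929. Summing gives P(gold) = 0.51894.
P(Bag 5 | gold) = 0.1929 / 0.51894 = 0.372.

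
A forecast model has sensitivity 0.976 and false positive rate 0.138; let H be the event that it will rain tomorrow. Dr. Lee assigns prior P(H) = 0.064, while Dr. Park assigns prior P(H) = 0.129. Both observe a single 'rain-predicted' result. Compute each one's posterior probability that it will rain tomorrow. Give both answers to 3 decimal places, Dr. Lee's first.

Dr. Lee: 0.326; Dr. Park: 0.512

P('+'|H) = 0.976, P('+'|¬H) = 0.138.
Dr. Lee: numerator 0.976·0.064 = 0.062464; evidence = 0.062464+0.138·0.936 = 0.19163; posterior = 0.326.
Dr. Park: numerator 0.976·0.129 = 0.12590; evidence = 0.12590+0.138·0.871 = 0.24610; posterior = 0.512.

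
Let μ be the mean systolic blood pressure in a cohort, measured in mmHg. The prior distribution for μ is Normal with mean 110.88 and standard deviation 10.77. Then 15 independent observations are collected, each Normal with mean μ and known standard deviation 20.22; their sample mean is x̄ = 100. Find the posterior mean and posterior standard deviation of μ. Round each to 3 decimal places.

Posterior mean ≈ 102.070; posterior SD ≈ 4.698

With known σ, the Normal prior is conjugate. Weight on the data is w = (n/σ²)/(n/σ² + 1/τ₀²) = 0.0366884/(0.0366884+0.00862122) = 0.80973.
Posterior mean = w·x̄ + (1−w)·μ₀ = 0.80973·100 + 0.19027·110.88 = 102.070. Posterior variance = 1/(0.0366884+0.00862122) = 22.0704, so SD = 4.698.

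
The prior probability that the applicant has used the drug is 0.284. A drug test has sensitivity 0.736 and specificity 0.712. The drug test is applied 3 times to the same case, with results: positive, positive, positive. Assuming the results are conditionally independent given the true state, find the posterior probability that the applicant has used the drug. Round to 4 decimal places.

With H the event that the applicant has used the drug, the joint likelihood of the observed sequence is P(data|H) = 0.736·0.736·0.736 = 0.39869 and P(data|¬H) = 0.288·0.288·0.288 = 0.023888.
Bayes: P(H|data) = 0.284·0.39869 / (0.284·0.39869 + 0.716·0.023888) = 0.11323/0.13033 = 0.8688.

Posterior P(H) ≈ 0.8688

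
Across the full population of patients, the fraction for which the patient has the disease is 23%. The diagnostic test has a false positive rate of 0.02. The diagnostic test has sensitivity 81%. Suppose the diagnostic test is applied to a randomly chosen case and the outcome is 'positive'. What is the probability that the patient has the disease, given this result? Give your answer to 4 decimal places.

P(H | E) ≈ 0.9236

Write H for 'the patient has the disease'. Prior odds H:¬H = 0.23/0.77 = 0.29870. For the 'positive' outcome, the likelihood ratio is 0.81/0.02 = 40.500.
Posterior odds = 0.29870 × 40.500 = 12.097, so P(H|E) = 12.097/(1+12.097) = 0.9236.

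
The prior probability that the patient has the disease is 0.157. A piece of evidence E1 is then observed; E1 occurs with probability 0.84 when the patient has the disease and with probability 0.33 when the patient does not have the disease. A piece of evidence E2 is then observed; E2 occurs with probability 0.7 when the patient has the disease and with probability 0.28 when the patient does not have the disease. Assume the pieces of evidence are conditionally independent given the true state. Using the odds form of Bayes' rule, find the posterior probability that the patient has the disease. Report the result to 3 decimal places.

Prior odds = 0.157/(1−0.157) = 0.18624. In log-odds, ln(0.18624) = -1.6807.
Add log likelihood ratios: ln(2.5455) + ln(2.5000) = 1.8506.
Posterior log-odds = 0.16988, so posterior odds = exp(0.16988) = 1.1852. Converting, P(H|E) = 1.1852/2.1852 = 0.542.

Posterior probability ≈ 0.542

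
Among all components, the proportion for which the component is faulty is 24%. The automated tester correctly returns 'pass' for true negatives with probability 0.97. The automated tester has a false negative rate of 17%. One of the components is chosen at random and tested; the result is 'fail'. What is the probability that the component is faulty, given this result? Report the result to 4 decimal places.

P(H | E) ≈ 0.8973

Write H for 'the component is faulty'. Prior odds H:¬H = 0.24/0.76 = 0.31579. For the 'fail' outcome, the likelihood ratio is 0.83/0.03 = 27.667.
Posterior odds = 0.31579 × 27.667 = 8.7368, so P(H|E) = 8.7368/(1+8.7368) = 0.8973.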